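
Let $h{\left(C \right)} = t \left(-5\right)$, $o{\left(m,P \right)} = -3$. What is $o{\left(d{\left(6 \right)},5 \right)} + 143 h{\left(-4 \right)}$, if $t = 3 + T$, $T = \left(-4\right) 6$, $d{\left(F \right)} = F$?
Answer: $15012$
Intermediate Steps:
$T = -24$
$t = -21$ ($t = 3 - 24 = -21$)
$h{\left(C \right)} = 105$ ($h{\left(C \right)} = \left(-21\right) \left(-5\right) = 105$)
$o{\left(d{\left(6 \right)},5 \right)} + 143 h{\left(-4 \right)} = -3 + 143 \cdot 105 = -3 + 15015 = 15012$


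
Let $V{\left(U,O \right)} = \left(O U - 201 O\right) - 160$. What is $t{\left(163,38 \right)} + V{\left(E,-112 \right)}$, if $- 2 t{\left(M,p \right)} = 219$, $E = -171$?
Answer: $\frac{82789}{2} \approx 41395.0$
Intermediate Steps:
$t{\left(M,p \right)} = - \frac{219}{2}$ ($t{\left(M,p \right)} = \left(- \frac{1}{2}\right) 219 = - \frac{219}{2}$)
$V{\left(U,O \right)} = -160 - 201 O + O U$ ($V{\left(U,O \right)} = \left(- 201 O + O U\right) - 160 = -160 - 201 O + O U$)
$t{\left(163,38 \right)} + V{\left(E,-112 \right)} = - \frac{219}{2} - -41504 = - \frac{219}{2} + \left(-160 + 22512 + 19152\right) = - \frac{219}{2} + 41504 = \frac{82789}{2}$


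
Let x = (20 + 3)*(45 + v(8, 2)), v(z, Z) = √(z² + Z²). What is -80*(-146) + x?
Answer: 12715 + 46*√17 ≈ 12905.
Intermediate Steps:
v(z, Z) = √(Z² + z²)
x = 1035 + 46*√17 (x = (20 + 3)*(45 + √(2² + 8²)) = 23*(45 + √(4 + 64)) = 23*(45 + √68) = 23*(45 + 2*√17) = 1035 + 46*√17 ≈ 1224.7)
-80*(-146) + x = -80*(-146) + (1035 + 46*√17) = 11680 + (1035 + 46*√17) = 12715 + 46*√17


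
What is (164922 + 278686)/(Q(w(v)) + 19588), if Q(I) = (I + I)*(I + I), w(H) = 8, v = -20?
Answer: 10082/451 ≈ 22.355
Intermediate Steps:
Q(I) = 4*I² (Q(I) = (2*I)*(2*I) = 4*I²)
(164922 + 278686)/(Q(w(v)) + 19588) = (164922 + 278686)/(4*8² + 19588) = 443608/(4*64 + 19588) = 443608/(256 + 19588) = 443608/19844 = 443608*(1/19844) = 10082/451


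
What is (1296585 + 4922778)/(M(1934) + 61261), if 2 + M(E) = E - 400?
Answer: 2073121/20931 ≈ 99.046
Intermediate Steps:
M(E) = -402 + E (M(E) = -2 + (E - 400) = -2 + (-400 + E) = -402 + E)
(1296585 + 4922778)/(M(1934) + 61261) = (1296585 + 4922778)/((-402 + 1934) + 61261) = 6219363/(1532 + 61261) = 6219363/62793 = 6219363*(1/62793) = 2073121/20931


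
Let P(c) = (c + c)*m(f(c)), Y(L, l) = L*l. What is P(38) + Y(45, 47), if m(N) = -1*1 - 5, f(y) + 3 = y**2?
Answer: 1659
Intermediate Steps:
f(y) = -3 + y**2
m(N) = -6 (m(N) = -1 - 5 = -6)
P(c) = -12*c (P(c) = (c + c)*(-6) = (2*c)*(-6) = -12*c)
P(38) + Y(45, 47) = -12*38 + 45*47 = -456 + 2115 = 1659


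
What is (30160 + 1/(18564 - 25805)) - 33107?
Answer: -21339228/7241 ≈ -2947.0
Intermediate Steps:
(30160 + 1/(18564 - 25805)) - 33107 = (30160 + 1/(-7241)) - 33107 = (30160 - 1/7241) - 33107 = 218388559/7241 - 33107 = -21339228/7241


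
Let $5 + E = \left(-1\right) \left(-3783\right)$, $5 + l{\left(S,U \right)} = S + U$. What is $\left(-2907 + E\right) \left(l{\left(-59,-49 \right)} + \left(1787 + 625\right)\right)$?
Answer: $2002429$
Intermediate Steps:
$l{\left(S,U \right)} = -5 + S + U$ ($l{\left(S,U \right)} = -5 + \left(S + U\right) = -5 + S + U$)
$E = 3778$ ($E = -5 - -3783 = -5 + 3783 = 3778$)
$\left(-2907 + E\right) \left(l{\left(-59,-49 \right)} + \left(1787 + 625\right)\right) = \left(-2907 + 3778\right) \left(\left(-5 - 59 - 49\right) + \left(1787 + 625\right)\right) = 871 \left(-113 + 2412\right) = 871 \cdot 2299 = 2002429$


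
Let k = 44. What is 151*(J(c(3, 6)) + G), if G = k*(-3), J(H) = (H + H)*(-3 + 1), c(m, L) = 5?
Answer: -22952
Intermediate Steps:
J(H) = -4*H (J(H) = (2*H)*(-2) = -4*H)
G = -132 (G = 44*(-3) = -132)
151*(J(c(3, 6)) + G) = 151*(-4*5 - 132) = 151*(-20 - 132) = 151*(-152) = -22952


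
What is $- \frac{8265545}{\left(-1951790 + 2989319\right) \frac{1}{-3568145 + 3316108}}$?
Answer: $\frac{2083223165165}{1037529} \approx 2.0079 \cdot 10^{6}$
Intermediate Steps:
$- \frac{8265545}{\left(-1951790 + 2989319\right) \frac{1}{-3568145 + 3316108}} = - \frac{8265545}{1037529 \frac{1}{-252037}} = - \frac{8265545}{1037529 \left(- \frac{1}{252037}\right)} = - \frac{8265545}{- \frac{1037529}{252037}} = \left(-8265545\right) \left(- \frac{252037}{1037529}\right) = \frac{2083223165165}{1037529}$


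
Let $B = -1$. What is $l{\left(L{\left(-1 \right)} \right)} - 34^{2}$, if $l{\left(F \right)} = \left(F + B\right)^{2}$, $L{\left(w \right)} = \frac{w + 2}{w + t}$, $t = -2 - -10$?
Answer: $- \frac{56608}{49} \approx -1155.3$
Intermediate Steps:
$t = 8$ ($t = -2 + 10 = 8$)
$L{\left(w \right)} = \frac{2 + w}{8 + w}$ ($L{\left(w \right)} = \frac{w + 2}{w + 8} = \frac{2 + w}{8 + w}$)
$l{\left(F \right)} = \left(-1 + F\right)^{2}$ ($l{\left(F \right)} = \left(F - 1\right)^{2} = \left(-1 + F\right)^{2}$)
$l{\left(L{\left(-1 \right)} \right)} - 34^{2} = \left(-1 + \frac{2 - 1}{8 - 1}\right)^{2} - 34^{2} = \left(-1 + \frac{1}{7} \cdot 1\right)^{2} - 1156 = \left(-1 + \frac{1}{7}\right)^{2} - 1156 = \left(- \frac{6}{7}\right)^{2} - 1156 = \frac{36}{49} - 1156 = - \frac{56608}{49}$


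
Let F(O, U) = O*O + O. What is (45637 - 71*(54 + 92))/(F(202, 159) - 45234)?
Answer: -35271/4228 ≈ -8.3422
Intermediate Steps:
F(O, U) = O + O² (F(O, U) = O² + O = O + O²)
(45637 - 71*(54 + 92))/(F(202, 159) - 45234) = (45637 - 71*(54 + 92))/(202*(1 + 202) - 45234) = (45637 - 71*146)/(202*203 - 45234) = (45637 - 10366)/(41006 - 45234) = 35271/(-4228) = 35271*(-1/4228) = -35271/4228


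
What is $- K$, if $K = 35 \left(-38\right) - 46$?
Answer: $1376$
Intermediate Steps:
$K = -1376$ ($K = -1330 - 46 = -1376$)
$- K = \left(-1\right) \left(-1376\right) = 1376$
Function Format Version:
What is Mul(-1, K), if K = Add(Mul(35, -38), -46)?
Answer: 1376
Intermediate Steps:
K = -1376 (K = Add(-1330, -46) = -1376)
Mul(-1, K) = Mul(-1, -1376) = 1376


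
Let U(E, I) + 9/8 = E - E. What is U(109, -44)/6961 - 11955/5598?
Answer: -110966737/51956904 ≈ -2.1357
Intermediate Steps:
U(E, I) = -9/8 (U(E, I) = -9/8 + (E - E) = -9/8 + 0 = -9/8)
U(109, -44)/6961 - 11955/5598 = -9/8/6961 - 11955/5598 = -9/8*1/6961 - 11955*1/5598 = -9/55688 - 3985/1866 = -110966737/51956904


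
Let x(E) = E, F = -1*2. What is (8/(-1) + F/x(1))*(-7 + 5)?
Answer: 20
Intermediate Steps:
F = -2
(8/(-1) + F/x(1))*(-7 + 5) = (8/(-1) - 2/1)*(-7 + 5) = (8*(-1) - 2*1)*(-2) = (-8 - 2)*(-2) = -10*(-2) = 20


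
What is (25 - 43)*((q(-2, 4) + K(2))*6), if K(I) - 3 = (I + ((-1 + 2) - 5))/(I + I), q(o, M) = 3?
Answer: -594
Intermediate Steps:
K(I) = 3 + (-4 + I)/(2*I) (K(I) = 3 + (I + ((-1 + 2) - 5))/(I + I) = 3 + (I + (1 - 5))/((2*I)) = 3 + (I - 4)*(1/(2*I)) = 3 + (-4 + I)*(1/(2*I)) = 3 + (-4 + I)/(2*I))
(25 - 43)*((q(-2, 4) + K(2))*6) = (25 - 43)*((3 + (7/2 - 2/2))*6) = -18*(3 + (7/2 - 2*½))*6 = -18*(3 + (7/2 - 1))*6 = -18*(3 + 5/2)*6 = -99*6 = -18*33 = -594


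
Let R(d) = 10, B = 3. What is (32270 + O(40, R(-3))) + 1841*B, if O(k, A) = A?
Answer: 37803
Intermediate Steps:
(32270 + O(40, R(-3))) + 1841*B = (32270 + 10) + 1841*3 = 32280 + 5523 = 37803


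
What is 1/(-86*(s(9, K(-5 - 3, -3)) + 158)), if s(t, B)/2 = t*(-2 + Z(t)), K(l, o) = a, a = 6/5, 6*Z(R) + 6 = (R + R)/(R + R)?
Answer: -1/9202 ≈ -0.00010867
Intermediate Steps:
Z(R) = -⅚ (Z(R) = -1 + ((R + R)/(R + R))/6 = -1 + ((2*R)/((2*R)))/6 = -1 + ((2*R)*(1/(2*R)))/6 = -1 + (⅙)*1 = -1 + ⅙ = -⅚)
a = 6/5 (a = 6*(⅕) = 6/5 ≈ 1.2000)
K(l, o) = 6/5
s(t, B) = -17*t/3 (s(t, B) = 2*(t*(-2 - ⅚)) = 2*(t*(-17/6)) = 2*(-17*t/6) = -17*t/3)
1/(-86*(s(9, K(-5 - 3, -3)) + 158)) = 1/(-86*(-17/3*9 + 158)) = 1/(-86*(-51 + 158)) = 1/(-86*107) = 1/(-9202) = -1/9202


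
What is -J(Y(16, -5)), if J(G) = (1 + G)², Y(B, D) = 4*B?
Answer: -4225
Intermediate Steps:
-J(Y(16, -5)) = -(1 + 4*16)² = -(1 + 64)² = -1*65² = -1*4225 = -4225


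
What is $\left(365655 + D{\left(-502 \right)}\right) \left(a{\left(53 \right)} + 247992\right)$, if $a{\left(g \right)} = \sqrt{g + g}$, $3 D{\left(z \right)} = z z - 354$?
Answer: $111481910360 + \frac{1348615 \sqrt{106}}{3} \approx 1.1149 \cdot 10^{11}$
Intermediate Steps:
$D{\left(z \right)} = -118 + \frac{z^{2}}{3}$ ($D{\left(z \right)} = \frac{z z - 354}{3} = \frac{z^{2} - 354}{3} = \frac{-354 + z^{2}}{3} = -118 + \frac{z^{2}}{3}$)
$a{\left(g \right)} = \sqrt{2} \sqrt{g}$ ($a{\left(g \right)} = \sqrt{2 g} = \sqrt{2} \sqrt{g}$)
$\left(365655 + D{\left(-502 \right)}\right) \left(a{\left(53 \right)} + 247992\right) = \left(365655 - \left(118 - \frac{\left(-502\right)^{2}}{3}\right)\right) \left(\sqrt{2} \sqrt{53} + 247992\right) = \left(365655 + \left(-118 + \frac{1}{3} \cdot 252004\right)\right) \left(\sqrt{106} + 247992\right) = \left(365655 + \left(-118 + \frac{252004}{3}\right)\right) \left(247992 + \sqrt{106}\right) = \left(365655 + \frac{251650}{3}\right) \left(247992 + \sqrt{106}\right) = \frac{1348615 \left(247992 + \sqrt{106}\right)}{3} = 111481910360 + \frac{1348615 \sqrt{106}}{3}$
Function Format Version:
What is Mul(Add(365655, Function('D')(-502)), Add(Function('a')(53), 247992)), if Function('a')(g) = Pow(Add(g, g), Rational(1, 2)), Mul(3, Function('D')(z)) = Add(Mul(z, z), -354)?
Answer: Add(111481910360, Mul(Rational(1348615, 3), Pow(106, Rational(1, 2)))) ≈ 1.1149e+11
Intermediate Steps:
Function('D')(z) = Add(-118, Mul(Rational(1, 3), Pow(z, 2))) (Function('D')(z) = Mul(Rational(1, 3), Add(Mul(z, z), -354)) = Mul(Rational(1, 3), Add(Pow(z, 2), -354)) = Mul(Rational(1, 3), Add(-354, Pow(z, 2))) = Add(-118, Mul(Rational(1, 3), Pow(z, 2))))
Function('a')(g) = Mul(Pow(2, Rational(1, 2)), Pow(g, Rational(1, 2))) (Function('a')(g) = Pow(Mul(2, g), Rational(1, 2)) = Mul(Pow(2, Rational(1, 2)), Pow(g, Rational(1, 2))))
Mul(Add(365655, Function('D')(-502)), Add(Function('a')(53), 247992)) = Mul(Add(365655, Add(-118, Mul(Rational(1, 3), Pow(-502, 2)))), Add(Mul(Pow(2, Rational(1, 2)), Pow(53, Rational(1, 2))), 247992)) = Mul(Add(365655, Add(-118, Mul(Rational(1, 3), 252004))), Add(Pow(106, Rational(1, 2)), 247992)) = Mul(Add(365655, Add(-118, Rational(252004, 3))), Add(247992, Pow(106, Rational(1, 2)))) = Mul(Add(365655, Rational(251650, 3)), Add(247992, Pow(106, Rational(1, 2)))) = Mul(Rational(1348615, 3), Add(247992, Pow(106, Rational(1, 2)))) = Add(111481910360, Mul(Rational(1348615, 3), Pow(106, Rational(1, 2))))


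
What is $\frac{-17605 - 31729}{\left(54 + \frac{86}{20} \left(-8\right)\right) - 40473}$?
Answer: $\frac{246670}{202267} \approx 1.2195$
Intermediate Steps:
$\frac{-17605 - 31729}{\left(54 + \frac{86}{20} \left(-8\right)\right) - 40473} = - \frac{49334}{\left(54 + 86 \cdot \frac{1}{20} \left(-8\right)\right) - 40473} = - \frac{49334}{\left(54 + \frac{43}{10} \left(-8\right)\right) - 40473} = - \frac{49334}{\left(54 - \frac{172}{5}\right) - 40473} = - \frac{49334}{\frac{98}{5} - 40473} = - \frac{49334}{- \frac{202267}{5}} = \left(-49334\right) \left(- \frac{5}{202267}\right) = \frac{246670}{202267}$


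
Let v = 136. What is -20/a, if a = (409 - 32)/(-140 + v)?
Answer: 80/377 ≈ 0.21220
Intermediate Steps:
a = -377/4 (a = (409 - 32)/(-140 + 136) = 377/(-4) = 377*(-¼) = -377/4 ≈ -94.250)
-20/a = -20/(-377/4) = -20*(-4/377) = 80/377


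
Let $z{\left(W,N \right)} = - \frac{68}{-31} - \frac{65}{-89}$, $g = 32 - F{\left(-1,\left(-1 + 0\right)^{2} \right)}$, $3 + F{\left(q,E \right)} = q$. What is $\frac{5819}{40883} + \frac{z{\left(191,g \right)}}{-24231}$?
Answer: $\frac{129563239430}{911054883169} \approx 0.14221$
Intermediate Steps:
$F{\left(q,E \right)} = -3 + q$
$g = 36$ ($g = 32 - \left(-3 - 1\right) = 32 - -4 = 32 + 4 = 36$)
$z{\left(W,N \right)} = \frac{8067}{2759}$ ($z{\left(W,N \right)} = \left(-68\right) \left(- \frac{1}{31}\right) - - \frac{65}{89} = \frac{68}{31} + \frac{65}{89} = \frac{8067}{2759}$)
$\frac{5819}{40883} + \frac{z{\left(191,g \right)}}{-24231} = \frac{5819}{40883} + \frac{8067}{2759 \left(-24231\right)} = 5819 \cdot \frac{1}{40883} + \frac{8067}{2759} \left(- \frac{1}{24231}\right) = \frac{5819}{40883} - \frac{2689}{22284443} = \frac{129563239430}{911054883169}$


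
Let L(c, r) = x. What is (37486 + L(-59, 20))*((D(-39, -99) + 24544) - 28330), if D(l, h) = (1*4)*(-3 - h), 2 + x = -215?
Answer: -126789138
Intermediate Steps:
x = -217 (x = -2 - 215 = -217)
D(l, h) = -12 - 4*h (D(l, h) = 4*(-3 - h) = -12 - 4*h)
L(c, r) = -217
(37486 + L(-59, 20))*((D(-39, -99) + 24544) - 28330) = (37486 - 217)*(((-12 - 4*(-99)) + 24544) - 28330) = 37269*(((-12 + 396) + 24544) - 28330) = 37269*((384 + 24544) - 28330) = 37269*(24928 - 28330) = 37269*(-3402) = -126789138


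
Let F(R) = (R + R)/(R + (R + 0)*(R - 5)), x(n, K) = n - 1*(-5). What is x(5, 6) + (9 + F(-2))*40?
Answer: 1070/3 ≈ 356.67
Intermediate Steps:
x(n, K) = 5 + n (x(n, K) = n + 5 = 5 + n)
F(R) = 2*R/(R + R*(-5 + R)) (F(R) = (2*R)/(R + R*(-5 + R)) = 2*R/(R + R*(-5 + R)))
x(5, 6) + (9 + F(-2))*40 = (5 + 5) + (9 + 2/(-4 - 2))*40 = 10 + (9 + 2/(-6))*40 = 10 + (9 + 2*(-1/6))*40 = 10 + (9 - 1/3)*40 = 10 + (26/3)*40 = 10 + 1040/3 = 1070/3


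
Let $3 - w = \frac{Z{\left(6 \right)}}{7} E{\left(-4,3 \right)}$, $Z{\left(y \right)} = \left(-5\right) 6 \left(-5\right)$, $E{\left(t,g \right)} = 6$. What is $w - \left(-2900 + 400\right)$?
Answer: $\frac{16621}{7} \approx 2374.4$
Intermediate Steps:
$Z{\left(y \right)} = 150$ ($Z{\left(y \right)} = \left(-30\right) \left(-5\right) = 150$)
$w = - \frac{879}{7}$ ($w = 3 - \frac{1}{7} \cdot 150 \cdot 6 = 3 - \frac{150}{7} \cdot 6 = 3 - \frac{900}{7} = - \frac{879}{7} \approx -125.57$)
$w - \left(-2900 + 400\right) = - \frac{879}{7} - \left(-2900 + 400\right) = - \frac{879}{7} - -2500 = - \frac{879}{7} + 2500 = \frac{16621}{7}$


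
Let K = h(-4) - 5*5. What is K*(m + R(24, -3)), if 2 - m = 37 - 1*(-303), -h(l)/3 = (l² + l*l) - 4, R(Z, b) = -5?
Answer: 37387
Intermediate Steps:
h(l) = 12 - 6*l² (h(l) = -3*((l² + l*l) - 4) = -3*((l² + l²) - 4) = -3*(2*l² - 4) = -3*(-4 + 2*l²) = 12 - 6*l²)
m = -338 (m = 2 - (37 - 1*(-303)) = 2 - (37 + 303) = 2 - 1*340 = 2 - 340 = -338)
K = -109 (K = (12 - 6*(-4)²) - 5*5 = (12 - 6*16) - 25 = (12 - 96) - 25 = -84 - 25 = -109)
K*(m + R(24, -3)) = -109*(-338 - 5) = -109*(-343) = 37387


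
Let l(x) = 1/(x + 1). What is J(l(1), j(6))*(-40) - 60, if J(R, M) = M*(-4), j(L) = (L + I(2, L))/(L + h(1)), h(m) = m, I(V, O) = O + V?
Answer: 260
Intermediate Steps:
l(x) = 1/(1 + x)
j(L) = (2 + 2*L)/(1 + L) (j(L) = (L + (L + 2))/(L + 1) = (L + (2 + L))/(1 + L) = (2 + 2*L)/(1 + L))
J(R, M) = -4*M
J(l(1), j(6))*(-40) - 60 = -4*2*(-40) - 60 = -8*(-40) - 60 = 320 - 60 = 260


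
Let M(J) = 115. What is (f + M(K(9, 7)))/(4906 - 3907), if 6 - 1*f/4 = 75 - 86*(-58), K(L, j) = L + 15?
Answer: -20113/999 ≈ -20.133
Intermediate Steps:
K(L, j) = 15 + L
f = -20228 (f = 24 - 4*(75 - 86*(-58)) = 24 - 4*(75 + 4988) = 24 - 4*5063 = 24 - 20252 = -20228)
(f + M(K(9, 7)))/(4906 - 3907) = (-20228 + 115)/(4906 - 3907) = -20113/999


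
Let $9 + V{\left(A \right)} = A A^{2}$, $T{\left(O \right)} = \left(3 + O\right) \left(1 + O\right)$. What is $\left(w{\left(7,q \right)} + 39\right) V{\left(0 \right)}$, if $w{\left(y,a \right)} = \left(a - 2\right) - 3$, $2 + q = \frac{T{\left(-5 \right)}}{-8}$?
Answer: $-279$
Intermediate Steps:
$T{\left(O \right)} = \left(1 + O\right) \left(3 + O\right)$
$V{\left(A \right)} = -9 + A^{3}$ ($V{\left(A \right)} = -9 + A A^{2} = -9 + A^{3}$)
$q = -3$ ($q = -2 + \frac{3 + \left(-5\right)^{2} + 4 \left(-5\right)}{-8} = -2 + \left(3 + 25 - 20\right) \left(- \frac{1}{8}\right) = -2 + 8 \left(- \frac{1}{8}\right) = -2 - 1 = -3$)
$w{\left(y,a \right)} = -5 + a$ ($w{\left(y,a \right)} = \left(-2 + a\right) - 3 = -5 + a$)
$\left(w{\left(7,q \right)} + 39\right) V{\left(0 \right)} = \left(\left(-5 - 3\right) + 39\right) \left(-9 + 0^{3}\right) = \left(-8 + 39\right) \left(-9 + 0\right) = 31 \left(-9\right) = -279$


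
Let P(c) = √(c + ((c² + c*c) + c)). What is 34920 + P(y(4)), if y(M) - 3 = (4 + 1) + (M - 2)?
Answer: 34920 + 2*√55 ≈ 34935.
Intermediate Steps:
y(M) = 6 + M (y(M) = 3 + ((4 + 1) + (M - 2)) = 3 + (5 + (-2 + M)) = 3 + (3 + M) = 6 + M)
P(c) = √(2*c + 2*c²) (P(c) = √(c + ((c² + c²) + c)) = √(c + (2*c² + c)) = √(c + (c + 2*c²)) = √(2*c + 2*c²))
34920 + P(y(4)) = 34920 + √2*√((6 + 4)*(1 + (6 + 4))) = 34920 + √2*√(10*(1 + 10)) = 34920 + √2*√(10*11) = 34920 + √2*√110 = 34920 + 2*√55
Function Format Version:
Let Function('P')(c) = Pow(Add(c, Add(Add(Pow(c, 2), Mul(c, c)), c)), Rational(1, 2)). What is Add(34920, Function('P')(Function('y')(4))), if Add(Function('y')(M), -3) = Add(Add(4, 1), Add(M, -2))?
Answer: Add(34920, Mul(2, Pow(55, Rational(1, 2)))) ≈ 34935.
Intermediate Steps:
Function('y')(M) = Add(6, M) (Function('y')(M) = Add(3, Add(Add(4, 1), Add(M, -2))) = Add(3, Add(5, Add(-2, M))) = Add(3, Add(3, M)) = Add(6, M))
Function('P')(c) = Pow(Add(Mul(2, c), Mul(2, Pow(c, 2))), Rational(1, 2)) (Function('P')(c) = Pow(Add(c, Add(Add(Pow(c, 2), Pow(c, 2)), c)), Rational(1, 2)) = Pow(Add(c, Add(Mul(2, Pow(c, 2)), c)), Rational(1, 2)) = Pow(Add(c, Add(c, Mul(2, Pow(c, 2)))), Rational(1, 2)) = Pow(Add(Mul(2, c), Mul(2, Pow(c, 2))), Rational(1, 2)))
Add(34920, Function('P')(Function('y')(4))) = Add(34920, Mul(Pow(2, Rational(1, 2)), Pow(Mul(Add(6, 4), Add(1, Add(6, 4))), Rational(1, 2)))) = Add(34920, Mul(Pow(2, Rational(1, 2)), Pow(Mul(10, Add(1, 10)), Rational(1, 2)))) = Add(34920, Mul(Pow(2, Rational(1, 2)), Pow(Mul(10, 11), Rational(1, 2)))) = Add(34920, Mul(Pow(2, Rational(1, 2)), Pow(110, Rational(1, 2)))) = Add(34920, Mul(2, Pow(55, Rational(1, 2))))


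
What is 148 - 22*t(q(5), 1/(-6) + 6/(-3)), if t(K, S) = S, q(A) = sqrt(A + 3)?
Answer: 587/3 ≈ 195.67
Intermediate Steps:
q(A) = sqrt(3 + A)
148 - 22*t(q(5), 1/(-6) + 6/(-3)) = 148 - 22*(1/(-6) + 6/(-3)) = 148 - 22*(1*(-1/6) + 6*(-1/3)) = 148 - 22*(-1/6 - 2) = 148 - 22*(-13/6) = 148 + 143/3 = 587/3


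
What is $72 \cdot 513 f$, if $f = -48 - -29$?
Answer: $-701784$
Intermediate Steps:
$f = -19$ ($f = -48 + 29 = -19$)
$72 \cdot 513 f = 72 \cdot 513 \left(-19\right) = 36936 \left(-19\right) = -701784$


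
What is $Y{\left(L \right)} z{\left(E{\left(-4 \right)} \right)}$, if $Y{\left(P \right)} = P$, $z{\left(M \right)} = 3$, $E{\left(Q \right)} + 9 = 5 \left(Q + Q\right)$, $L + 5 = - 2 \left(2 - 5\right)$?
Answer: $3$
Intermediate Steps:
$L = 1$ ($L = -5 - 2 \left(2 - 5\right) = -5 - -6 = -5 + 6 = 1$)
$E{\left(Q \right)} = -9 + 10 Q$ ($E{\left(Q \right)} = -9 + 5 \left(Q + Q\right) = -9 + 5 \cdot 2 Q = -9 + 10 Q$)
$Y{\left(L \right)} z{\left(E{\left(-4 \right)} \right)} = 1 \cdot 3 = 3$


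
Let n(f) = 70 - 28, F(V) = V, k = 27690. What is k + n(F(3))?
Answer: 27732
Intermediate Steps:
n(f) = 42
k + n(F(3)) = 27690 + 42 = 27732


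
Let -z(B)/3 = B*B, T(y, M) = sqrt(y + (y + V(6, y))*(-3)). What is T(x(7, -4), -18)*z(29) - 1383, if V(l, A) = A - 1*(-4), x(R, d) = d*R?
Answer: -1383 - 20184*sqrt(2) ≈ -29928.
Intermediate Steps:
x(R, d) = R*d
V(l, A) = 4 + A (V(l, A) = A + 4 = 4 + A)
T(y, M) = sqrt(-12 - 5*y) (T(y, M) = sqrt(y + (y + (4 + y))*(-3)) = sqrt(y + (4 + 2*y)*(-3)) = sqrt(y + (-12 - 6*y)) = sqrt(-12 - 5*y))
z(B) = -3*B**2 (z(B) = -3*B*B = -3*B**2)
T(x(7, -4), -18)*z(29) - 1383 = sqrt(-12 - 35*(-4))*(-3*29**2) - 1383 = sqrt(-12 - 5*(-28))*(-3*841) - 1383 = sqrt(-12 + 140)*(-2523) - 1383 = sqrt(128)*(-2523) - 1383 = (8*sqrt(2))*(-2523) - 1383 = -20184*sqrt(2) - 1383 = -1383 - 20184*sqrt(2)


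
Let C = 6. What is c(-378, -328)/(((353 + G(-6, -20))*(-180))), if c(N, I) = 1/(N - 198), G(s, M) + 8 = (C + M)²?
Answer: 1/56090880 ≈ 1.7828e-8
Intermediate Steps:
G(s, M) = -8 + (6 + M)²
c(N, I) = 1/(-198 + N)
c(-378, -328)/(((353 + G(-6, -20))*(-180))) = 1/((-198 - 378)*(((353 + (-8 + (6 - 20)²))*(-180)))) = 1/((-576)*(((353 + (-8 + (-14)²))*(-180)))) = -(-1/(180*(353 + (-8 + 196))))/576 = -(-1/(180*(353 + 188)))/576 = -1/(576*(541*(-180))) = -1/576/(-97380) = -1/576*(-1/97380) = 1/56090880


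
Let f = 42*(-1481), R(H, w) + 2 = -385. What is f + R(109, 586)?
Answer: -62589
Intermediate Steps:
R(H, w) = -387 (R(H, w) = -2 - 385 = -387)
f = -62202
f + R(109, 586) = -62202 - 387 = -62589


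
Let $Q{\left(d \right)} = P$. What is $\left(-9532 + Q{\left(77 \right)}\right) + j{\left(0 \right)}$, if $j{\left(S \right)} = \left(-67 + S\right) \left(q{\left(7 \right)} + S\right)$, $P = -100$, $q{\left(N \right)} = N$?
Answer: $-10101$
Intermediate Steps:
$Q{\left(d \right)} = -100$
$j{\left(S \right)} = \left(-67 + S\right) \left(7 + S\right)$
$\left(-9532 + Q{\left(77 \right)}\right) + j{\left(0 \right)} = \left(-9532 - 100\right) - \left(469 - 0^{2}\right) = -9632 + \left(-469 + 0 + 0\right) = -9632 - 469 = -10101$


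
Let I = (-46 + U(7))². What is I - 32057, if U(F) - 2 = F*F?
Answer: -32032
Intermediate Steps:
U(F) = 2 + F² (U(F) = 2 + F*F = 2 + F²)
I = 25 (I = (-46 + (2 + 7²))² = (-46 + (2 + 49))² = (-46 + 51)² = 5² = 25)
I - 32057 = 25 - 32057 = -32032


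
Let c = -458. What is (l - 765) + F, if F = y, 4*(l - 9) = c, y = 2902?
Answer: 4063/2 ≈ 2031.5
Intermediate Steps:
l = -211/2 (l = 9 + (¼)*(-458) = 9 - 229/2 = -211/2 ≈ -105.50)
F = 2902
(l - 765) + F = (-211/2 - 765) + 2902 = -1741/2 + 2902 = 4063/2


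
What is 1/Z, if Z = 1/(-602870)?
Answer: -602870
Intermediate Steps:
Z = -1/602870 ≈ -1.6587e-6
1/Z = 1/(-1/602870) = -602870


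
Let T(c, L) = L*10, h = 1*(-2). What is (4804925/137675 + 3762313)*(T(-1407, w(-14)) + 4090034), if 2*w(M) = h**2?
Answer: 84742850881413952/5507 ≈ 1.5388e+13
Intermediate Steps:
h = -2
w(M) = 2 (w(M) = (1/2)*(-2)**2 = (1/2)*4 = 2)
T(c, L) = 10*L
(4804925/137675 + 3762313)*(T(-1407, w(-14)) + 4090034) = (4804925/137675 + 3762313)*(10*2 + 4090034) = (4804925*(1/137675) + 3762313)*(20 + 4090034) = (192197/5507 + 3762313)*4090054 = (20719249888/5507)*4090054 = 84742850881413952/5507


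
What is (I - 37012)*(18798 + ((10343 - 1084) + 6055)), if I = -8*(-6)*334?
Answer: -715669760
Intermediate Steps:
I = 16032 (I = 48*334 = 16032)
(I - 37012)*(18798 + ((10343 - 1084) + 6055)) = (16032 - 37012)*(18798 + ((10343 - 1084) + 6055)) = -20980*(18798 + (9259 + 6055)) = -20980*(18798 + 15314) = -20980*34112 = -715669760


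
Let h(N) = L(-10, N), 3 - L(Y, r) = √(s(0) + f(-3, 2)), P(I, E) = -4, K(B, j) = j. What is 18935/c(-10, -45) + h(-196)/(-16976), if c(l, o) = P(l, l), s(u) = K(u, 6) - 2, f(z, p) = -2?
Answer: -80360143/16976 + √2/16976 ≈ -4733.8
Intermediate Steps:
s(u) = 4 (s(u) = 6 - 2 = 4)
c(l, o) = -4
L(Y, r) = 3 - √2 (L(Y, r) = 3 - √(4 - 2) = 3 - √2)
h(N) = 3 - √2
18935/c(-10, -45) + h(-196)/(-16976) = 18935/(-4) + (3 - √2)/(-16976) = 18935*(-¼) + (3 - √2)*(-1/16976) = -18935/4 + (-3/16976 + √2/16976) = -80360143/16976 + √2/16976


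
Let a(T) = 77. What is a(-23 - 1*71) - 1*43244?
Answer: -43167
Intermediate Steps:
a(-23 - 1*71) - 1*43244 = 77 - 1*43244 = 77 - 43244 = -43167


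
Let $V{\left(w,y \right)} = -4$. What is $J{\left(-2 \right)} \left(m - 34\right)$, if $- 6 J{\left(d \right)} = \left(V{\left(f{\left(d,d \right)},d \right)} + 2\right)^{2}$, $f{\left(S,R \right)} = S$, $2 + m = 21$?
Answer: $10$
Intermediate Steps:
$m = 19$ ($m = -2 + 21 = 19$)
$J{\left(d \right)} = - \frac{2}{3}$ ($J{\left(d \right)} = - \frac{\left(-4 + 2\right)^{2}}{6} = - \frac{\left(-2\right)^{2}}{6} = \left(- \frac{1}{6}\right) 4 = - \frac{2}{3}$)
$J{\left(-2 \right)} \left(m - 34\right) = - \frac{2 \left(19 - 34\right)}{3} = \left(- \frac{2}{3}\right) \left(-15\right) = 10$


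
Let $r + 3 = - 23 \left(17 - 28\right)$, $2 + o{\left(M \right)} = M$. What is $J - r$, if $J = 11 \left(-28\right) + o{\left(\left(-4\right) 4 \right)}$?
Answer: $-576$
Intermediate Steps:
$o{\left(M \right)} = -2 + M$
$J = -326$ ($J = 11 \left(-28\right) - 18 = -308 - 18 = -326$)
$r = 250$ ($r = -3 - 23 \left(17 - 28\right) = -3 - -253 = -3 + 253 = 250$)
$J - r = -326 - 250 = -576$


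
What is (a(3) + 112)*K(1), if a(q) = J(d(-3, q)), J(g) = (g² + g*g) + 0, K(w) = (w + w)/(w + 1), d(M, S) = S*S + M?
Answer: 184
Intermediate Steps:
d(M, S) = M + S² (d(M, S) = S² + M = M + S²)
K(w) = 2*w/(1 + w) (K(w) = (2*w)/(1 + w) = 2*w/(1 + w))
J(g) = 2*g² (J(g) = (g² + g²) + 0 = 2*g² + 0 = 2*g²)
a(q) = 2*(-3 + q²)²
(a(3) + 112)*K(1) = (2*(-3 + 3²)² + 112)*(2*1/(1 + 1)) = (2*(-3 + 9)² + 112)*(2*1/2) = (2*6² + 112)*(2*1*(½)) = (2*36 + 112)*1 = (72 + 112)*1 = 184*1 = 184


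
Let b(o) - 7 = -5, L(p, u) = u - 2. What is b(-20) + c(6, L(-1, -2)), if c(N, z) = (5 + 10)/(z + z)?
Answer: 1/8 ≈ 0.12500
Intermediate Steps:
L(p, u) = -2 + u
b(o) = 2 (b(o) = 7 - 5 = 2)
c(N, z) = 15/(2*z) (c(N, z) = 15/((2*z)) = 15*(1/(2*z)) = 15/(2*z))
b(-20) + c(6, L(-1, -2)) = 2 + 15/(2*(-2 - 2)) = 2 + (15/2)/(-4) = 2 + (15/2)*(-1/4) = 2 - 15/8 = 1/8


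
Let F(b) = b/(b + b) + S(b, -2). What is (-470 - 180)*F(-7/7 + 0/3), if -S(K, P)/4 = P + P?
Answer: -10725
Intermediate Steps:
S(K, P) = -8*P (S(K, P) = -4*(P + P) = -8*P)
F(b) = 33/2 (F(b) = b/(b + b) - 8*(-2) = b/((2*b)) + 16 = (1/(2*b))*b + 16 = ½ + 16 = 33/2)
(-470 - 180)*F(-7/7 + 0/3) = (-470 - 180)*(33/2) = -650*33/2 = -10725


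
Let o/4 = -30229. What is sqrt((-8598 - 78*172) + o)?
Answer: I*sqrt(142930) ≈ 378.06*I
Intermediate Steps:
o = -120916 (o = 4*(-30229) = -120916)
sqrt((-8598 - 78*172) + o) = sqrt((-8598 - 78*172) - 120916) = sqrt((-8598 - 13416) - 120916) = sqrt(-22014 - 120916) = sqrt(-142930) = I*sqrt(142930)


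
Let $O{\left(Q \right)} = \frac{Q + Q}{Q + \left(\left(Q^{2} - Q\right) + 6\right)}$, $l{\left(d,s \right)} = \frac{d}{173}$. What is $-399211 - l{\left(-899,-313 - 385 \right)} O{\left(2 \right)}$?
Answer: $- \frac{345315717}{865} \approx -3.9921 \cdot 10^{5}$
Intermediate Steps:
$l{\left(d,s \right)} = \frac{d}{173}$ ($l{\left(d,s \right)} = d \frac{1}{173} = \frac{d}{173}$)
$O{\left(Q \right)} = \frac{2 Q}{6 + Q^{2}}$ ($O{\left(Q \right)} = \frac{2 Q}{Q + \left(6 + Q^{2} - Q\right)} = \frac{2 Q}{6 + Q^{2}}$)
$-399211 - l{\left(-899,-313 - 385 \right)} O{\left(2 \right)} = -399211 - \frac{1}{173} \left(-899\right) 2 \cdot 2 \frac{1}{6 + 2^{2}} = -399211 - - \frac{899 \cdot 2 \cdot 2 \frac{1}{6 + 4}}{173} = -399211 - - \frac{899 \cdot 2 \cdot 2 \cdot \frac{1}{10}}{173} = -399211 - \left(- \frac{899}{173}\right) \frac{2}{5} = -399211 - - \frac{1798}{865} = -399211 + \frac{1798}{865} = - \frac{345315717}{865}$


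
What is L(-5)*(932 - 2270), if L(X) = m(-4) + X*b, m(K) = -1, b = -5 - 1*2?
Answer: -45492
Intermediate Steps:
b = -7 (b = -5 - 2 = -7)
L(X) = -1 - 7*X (L(X) = -1 + X*(-7) = -1 - 7*X)
L(-5)*(932 - 2270) = (-1 - 7*(-5))*(932 - 2270) = (-1 + 35)*(-1338) = 34*(-1338) = -45492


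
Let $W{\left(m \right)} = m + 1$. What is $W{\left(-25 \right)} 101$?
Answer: $-2424$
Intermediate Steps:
$W{\left(m \right)} = 1 + m$
$W{\left(-25 \right)} 101 = \left(1 - 25\right) 101 = \left(-24\right) 101 = -2424$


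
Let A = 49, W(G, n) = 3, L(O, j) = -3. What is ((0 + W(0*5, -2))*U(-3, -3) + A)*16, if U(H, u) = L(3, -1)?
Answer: 640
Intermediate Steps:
U(H, u) = -3
((0 + W(0*5, -2))*U(-3, -3) + A)*16 = ((0 + 3)*(-3) + 49)*16 = (3*(-3) + 49)*16 = (-9 + 49)*16 = 40*16 = 640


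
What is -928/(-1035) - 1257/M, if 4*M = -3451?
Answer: 8406508/3571785 ≈ 2.3536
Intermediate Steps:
M = -3451/4 (M = (1/4)*(-3451) = -3451/4 ≈ -862.75)
-928/(-1035) - 1257/M = -928/(-1035) - 1257/(-3451/4) = -928*(-1/1035) - 1257*(-4/3451) = 928/1035 + 5028/3451 = 8406508/3571785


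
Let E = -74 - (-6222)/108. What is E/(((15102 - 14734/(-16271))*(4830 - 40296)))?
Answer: 90565/2959944693696 ≈ 3.0597e-8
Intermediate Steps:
E = -295/18 (E = -74 - (-6222)/108 = -74 - 122*(-17/36) = -74 + 1037/18 = -295/18 ≈ -16.389)
E/(((15102 - 14734/(-16271))*(4830 - 40296))) = -295*1/((4830 - 40296)*(15102 - 14734/(-16271)))/18 = -295*(-1/(35466*(15102 - 14734*(-1/16271))))/18 = -295*(-1/(35466*(15102 + 278/307)))/18 = -295/(18*((4636592/307)*(-35466))) = -295/(18*(-164441371872/307)) = -295/18*(-307/164441371872) = 90565/2959944693696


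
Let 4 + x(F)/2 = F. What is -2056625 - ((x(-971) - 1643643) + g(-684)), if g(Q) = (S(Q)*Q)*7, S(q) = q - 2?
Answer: -3695600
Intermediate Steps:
S(q) = -2 + q
x(F) = -8 + 2*F
g(Q) = 7*Q*(-2 + Q) (g(Q) = ((-2 + Q)*Q)*7 = (Q*(-2 + Q))*7 = 7*Q*(-2 + Q))
-2056625 - ((x(-971) - 1643643) + g(-684)) = -2056625 - (((-8 + 2*(-971)) - 1643643) + 7*(-684)*(-2 - 684)) = -2056625 - (((-8 - 1942) - 1643643) + 7*(-684)*(-686)) = -2056625 - ((-1950 - 1643643) + 3284568) = -2056625 - (-1645593 + 3284568) = -2056625 - 1*1638975 = -2056625 - 1638975 = -3695600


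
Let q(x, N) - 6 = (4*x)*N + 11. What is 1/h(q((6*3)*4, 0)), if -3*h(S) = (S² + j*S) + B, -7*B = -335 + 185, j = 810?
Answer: -21/98563 ≈ -0.00021306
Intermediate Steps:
B = 150/7 (B = -(-335 + 185)/7 = -⅐*(-150) = 150/7 ≈ 21.429)
q(x, N) = 17 + 4*N*x (q(x, N) = 6 + ((4*x)*N + 11) = 6 + (4*N*x + 11) = 6 + (11 + 4*N*x) = 17 + 4*N*x)
h(S) = -50/7 - 270*S - S²/3 (h(S) = -((S² + 810*S) + 150/7)/3 = -(150/7 + S² + 810*S)/3 = -50/7 - 270*S - S²/3)
1/h(q((6*3)*4, 0)) = 1/(-50/7 - 270*(17 + 4*0*((6*3)*4)) - (17 + 4*0*((6*3)*4))²/3) = 1/(-50/7 - 270*(17 + 4*0*(18*4)) - (17 + 4*0*(18*4))²/3) = 1/(-50/7 - 270*(17 + 4*0*72) - (17 + 4*0*72)²/3) = 1/(-50/7 - 270*(17 + 0) - (17 + 0)²/3) = 1/(-50/7 - 270*17 - ⅓*17²) = 1/(-50/7 - 4590 - ⅓*289) = 1/(-50/7 - 4590 - 289/3) = 1/(-98563/21) = -21/98563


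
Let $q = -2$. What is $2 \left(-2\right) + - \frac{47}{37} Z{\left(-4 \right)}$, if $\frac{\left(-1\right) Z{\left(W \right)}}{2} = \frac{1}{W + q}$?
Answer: $- \frac{491}{111} \approx -4.4234$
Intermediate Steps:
$Z{\left(W \right)} = - \frac{2}{-2 + W}$ ($Z{\left(W \right)} = - \frac{2}{W - 2} = - \frac{2}{-2 + W}$)
$2 \left(-2\right) + - \frac{47}{37} Z{\left(-4 \right)} = 2 \left(-2\right) + - \frac{47}{37} \left(- \frac{2}{-2 - 4}\right) = -4 + \left(-47\right) \frac{1}{37} \left(- \frac{2}{-6}\right) = -4 - \frac{47 \left(\left(-2\right) \left(- \frac{1}{6}\right)\right)}{37} = -4 - \frac{47}{111} = - \frac{491}{111}$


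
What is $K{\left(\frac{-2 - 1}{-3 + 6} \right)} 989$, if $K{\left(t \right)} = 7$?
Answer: $6923$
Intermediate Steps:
$K{\left(\frac{-2 - 1}{-3 + 6} \right)} 989 = 7 \cdot 989 = 6923$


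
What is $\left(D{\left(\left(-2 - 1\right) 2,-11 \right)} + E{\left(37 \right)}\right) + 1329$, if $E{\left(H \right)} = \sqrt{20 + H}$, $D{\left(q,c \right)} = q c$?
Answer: $1395 + \sqrt{57} \approx 1402.6$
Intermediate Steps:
$D{\left(q,c \right)} = c q$
$\left(D{\left(\left(-2 - 1\right) 2,-11 \right)} + E{\left(37 \right)}\right) + 1329 = \left(- 11 \left(-2 - 1\right) 2 + \sqrt{20 + 37}\right) + 1329 = \left(- 11 \left(\left(-3\right) 2\right) + \sqrt{57}\right) + 1329 = \left(\left(-11\right) \left(-6\right) + \sqrt{57}\right) + 1329 = \left(66 + \sqrt{57}\right) + 1329 = 1395 + \sqrt{57}$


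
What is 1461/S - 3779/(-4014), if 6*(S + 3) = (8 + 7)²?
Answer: 3996553/92322 ≈ 43.289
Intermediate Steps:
S = 69/2 (S = -3 + (8 + 7)²/6 = -3 + (⅙)*15² = -3 + (⅙)*225 = -3 + 75/2 = 69/2 ≈ 34.500)
1461/S - 3779/(-4014) = 1461/(69/2) - 3779/(-4014) = 1461*(2/69) - 3779*(-1/4014) = 974/23 + 3779/4014 = 3996553/92322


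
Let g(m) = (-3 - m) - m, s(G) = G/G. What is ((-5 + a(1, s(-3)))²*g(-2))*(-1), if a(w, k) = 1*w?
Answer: -16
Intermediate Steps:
s(G) = 1
a(w, k) = w
g(m) = -3 - 2*m
((-5 + a(1, s(-3)))²*g(-2))*(-1) = ((-5 + 1)²*(-3 - 2*(-2)))*(-1) = ((-4)²*(-3 + 4))*(-1) = (16*1)*(-1) = 16*(-1) = -16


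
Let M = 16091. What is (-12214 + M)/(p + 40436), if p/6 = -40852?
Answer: -3877/204676 ≈ -0.018942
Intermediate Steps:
p = -245112 (p = 6*(-40852) = -245112)
(-12214 + M)/(p + 40436) = (-12214 + 16091)/(-245112 + 40436) = 3877/(-204676) = 3877*(-1/204676) = -3877/204676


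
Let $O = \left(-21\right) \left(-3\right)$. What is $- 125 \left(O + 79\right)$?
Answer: $-17750$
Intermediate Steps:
$O = 63$
$- 125 \left(O + 79\right) = - 125 \left(63 + 79\right) = \left(-125\right) 142 = -17750$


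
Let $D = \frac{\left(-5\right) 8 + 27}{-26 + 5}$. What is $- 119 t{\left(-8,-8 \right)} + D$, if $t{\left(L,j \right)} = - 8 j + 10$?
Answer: $- \frac{184913}{21} \approx -8805.4$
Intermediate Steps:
$t{\left(L,j \right)} = 10 - 8 j$
$D = \frac{13}{21}$ ($D = \frac{-40 + 27}{-21} = \left(-13\right) \left(- \frac{1}{21}\right) = \frac{13}{21} \approx 0.61905$)
$- 119 t{\left(-8,-8 \right)} + D = - 119 \left(10 - -64\right) + \frac{13}{21} = - 119 \left(10 + 64\right) + \frac{13}{21} = \left(-119\right) 74 + \frac{13}{21} = -8806 + \frac{13}{21} = - \frac{184913}{21}$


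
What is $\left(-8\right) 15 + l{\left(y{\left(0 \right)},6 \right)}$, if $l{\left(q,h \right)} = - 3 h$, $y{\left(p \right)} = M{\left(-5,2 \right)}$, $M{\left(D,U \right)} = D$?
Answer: $-138$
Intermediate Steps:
$y{\left(p \right)} = -5$
$\left(-8\right) 15 + l{\left(y{\left(0 \right)},6 \right)} = \left(-8\right) 15 - 18 = -120 - 18 = -138$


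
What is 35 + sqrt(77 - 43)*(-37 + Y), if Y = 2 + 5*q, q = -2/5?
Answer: 35 - 37*sqrt(34) ≈ -180.75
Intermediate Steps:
q = -2/5 (q = -2*1/5 = -2/5 ≈ -0.40000)
Y = 0 (Y = 2 + 5*(-2/5) = 2 - 2 = 0)
35 + sqrt(77 - 43)*(-37 + Y) = 35 + sqrt(77 - 43)*(-37 + 0) = 35 + sqrt(34)*(-37) = 35 - 37*sqrt(34)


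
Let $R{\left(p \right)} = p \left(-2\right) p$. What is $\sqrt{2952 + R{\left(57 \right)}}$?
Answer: $3 i \sqrt{394} \approx 59.548 i$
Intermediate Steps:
$R{\left(p \right)} = - 2 p^{2}$ ($R{\left(p \right)} = - 2 p p = - 2 p^{2}$)
$\sqrt{2952 + R{\left(57 \right)}} = \sqrt{2952 - 2 \cdot 57^{2}} = \sqrt{2952 - 6498} = \sqrt{-3546} = 3 i \sqrt{394}$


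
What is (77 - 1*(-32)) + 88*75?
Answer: 6709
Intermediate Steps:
(77 - 1*(-32)) + 88*75 = (77 + 32) + 6600 = 109 + 6600 = 6709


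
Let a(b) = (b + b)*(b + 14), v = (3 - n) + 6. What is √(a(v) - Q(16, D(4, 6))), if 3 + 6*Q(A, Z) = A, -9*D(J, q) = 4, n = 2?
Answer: √10506/6 ≈ 17.083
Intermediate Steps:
D(J, q) = -4/9 (D(J, q) = -⅑*4 = -4/9)
Q(A, Z) = -½ + A/6
v = 7 (v = (3 - 1*2) + 6 = (3 - 2) + 6 = 1 + 6 = 7)
a(b) = 2*b*(14 + b) (a(b) = (2*b)*(14 + b) = 2*b*(14 + b))
√(a(v) - Q(16, D(4, 6))) = √(2*7*(14 + 7) - (-½ + (⅙)*16)) = √(2*7*21 - (-½ + 8/3)) = √(294 - 1*13/6) = √(294 - 13/6) = √(1751/6) = √10506/6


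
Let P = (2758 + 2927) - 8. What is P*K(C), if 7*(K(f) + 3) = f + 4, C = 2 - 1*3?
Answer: -14598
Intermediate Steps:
P = 5677 (P = 5685 - 8 = 5677)
C = -1 (C = 2 - 3 = -1)
K(f) = -17/7 + f/7 (K(f) = -3 + (f + 4)/7 = -3 + (4 + f)/7 = -3 + (4/7 + f/7) = -17/7 + f/7)
P*K(C) = 5677*(-17/7 + (⅐)*(-1)) = 5677*(-17/7 - ⅐) = 5677*(-18/7) = -14598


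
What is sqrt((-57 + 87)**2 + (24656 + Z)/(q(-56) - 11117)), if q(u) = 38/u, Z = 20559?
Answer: 2*sqrt(868200136266)/62259 ≈ 29.932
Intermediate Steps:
sqrt((-57 + 87)**2 + (24656 + Z)/(q(-56) - 11117)) = sqrt((-57 + 87)**2 + (24656 + 20559)/(38/(-56) - 11117)) = sqrt(30**2 + 45215/(38*(-1/56) - 11117)) = sqrt(900 + 45215/(-19/28 - 11117)) = sqrt(900 + 45215/(-311295/28)) = sqrt(900 + 45215*(-28/311295)) = sqrt(900 - 253204/62259) = sqrt(55779896/62259) = 2*sqrt(868200136266)/62259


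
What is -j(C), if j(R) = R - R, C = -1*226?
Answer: 0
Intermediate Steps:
C = -226
j(R) = 0
-j(C) = -1*0 = 0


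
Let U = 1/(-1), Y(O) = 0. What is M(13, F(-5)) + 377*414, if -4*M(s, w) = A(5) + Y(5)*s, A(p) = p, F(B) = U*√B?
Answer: 624307/4 ≈ 1.5608e+5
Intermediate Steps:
U = -1
F(B) = -√B
M(s, w) = -5/4 (M(s, w) = -(5 + 0*s)/4 = -(5 + 0)/4 = -¼*5 = -5/4)
M(13, F(-5)) + 377*414 = -5/4 + 377*414 = -5/4 + 156078 = 624307/4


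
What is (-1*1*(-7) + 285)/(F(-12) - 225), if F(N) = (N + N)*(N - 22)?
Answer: 292/591 ≈ 0.49408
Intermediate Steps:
F(N) = 2*N*(-22 + N) (F(N) = (2*N)*(-22 + N) = 2*N*(-22 + N))
(-1*1*(-7) + 285)/(F(-12) - 225) = (-1*1*(-7) + 285)/(2*(-12)*(-22 - 12) - 225) = (-1*(-7) + 285)/(2*(-12)*(-34) - 225) = (7 + 285)/(816 - 225) = 292/591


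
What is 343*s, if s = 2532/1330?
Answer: 62034/95 ≈ 652.99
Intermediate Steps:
s = 1266/665 (s = 2532*(1/1330) = 1266/665 ≈ 1.9038)
343*s = 343*(1266/665) = 62034/95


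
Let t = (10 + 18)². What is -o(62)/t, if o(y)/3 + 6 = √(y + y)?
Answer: 9/392 - 3*√31/392 ≈ -0.019651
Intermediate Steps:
o(y) = -18 + 3*√2*√y (o(y) = -18 + 3*√(y + y) = -18 + 3*√(2*y) = -18 + 3*(√2*√y) = -18 + 3*√2*√y)
t = 784 (t = 28² = 784)
-o(62)/t = -(-18 + 3*√2*√62)/784 = -(-18 + 6*√31)/784 = -(-9/392 + 3*√31/392) = 9/392 - 3*√31/392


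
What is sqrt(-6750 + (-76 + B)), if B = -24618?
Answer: 2*I*sqrt(7861) ≈ 177.32*I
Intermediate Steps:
sqrt(-6750 + (-76 + B)) = sqrt(-6750 + (-76 - 24618)) = sqrt(-6750 - 24694) = sqrt(-31444) = 2*I*sqrt(7861)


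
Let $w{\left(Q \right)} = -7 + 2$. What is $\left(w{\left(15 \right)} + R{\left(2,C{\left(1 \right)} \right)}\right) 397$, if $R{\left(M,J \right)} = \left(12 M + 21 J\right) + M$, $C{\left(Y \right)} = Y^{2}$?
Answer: $16674$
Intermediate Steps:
$R{\left(M,J \right)} = 13 M + 21 J$
$w{\left(Q \right)} = -5$
$\left(w{\left(15 \right)} + R{\left(2,C{\left(1 \right)} \right)}\right) 397 = \left(-5 + \left(13 \cdot 2 + 21 \cdot 1^{2}\right)\right) 397 = \left(-5 + \left(26 + 21 \cdot 1\right)\right) 397 = \left(-5 + \left(26 + 21\right)\right) 397 = \left(-5 + 47\right) 397 = 42 \cdot 397 = 16674$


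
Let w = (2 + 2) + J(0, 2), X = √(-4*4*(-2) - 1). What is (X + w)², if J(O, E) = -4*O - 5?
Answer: (1 - √31)² ≈ 20.864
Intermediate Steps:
X = √31 (X = √(-16*(-2) - 1) = √(32 - 1) = √31 ≈ 5.5678)
J(O, E) = -5 - 4*O
w = -1 (w = (2 + 2) + (-5 - 4*0) = 4 + (-5 + 0) = 4 - 5 = -1)
(X + w)² = (√31 - 1)² = (-1 + √31)²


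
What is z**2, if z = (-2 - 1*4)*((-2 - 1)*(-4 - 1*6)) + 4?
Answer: 30976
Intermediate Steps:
z = -176 (z = (-2 - 4)*(-3*(-4 - 6)) + 4 = -(-18)*(-10) + 4 = -6*30 + 4 = -180 + 4 = -176)
z**2 = (-176)**2 = 30976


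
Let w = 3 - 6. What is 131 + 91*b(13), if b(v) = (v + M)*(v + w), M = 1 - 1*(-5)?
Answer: 17421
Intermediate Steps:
w = -3
M = 6 (M = 1 + 5 = 6)
b(v) = (-3 + v)*(6 + v) (b(v) = (v + 6)*(v - 3) = (6 + v)*(-3 + v) = (-3 + v)*(6 + v))
131 + 91*b(13) = 131 + 91*(-18 + 13² + 3*13) = 131 + 91*(-18 + 169 + 39) = 131 + 91*190 = 131 + 17290 = 17421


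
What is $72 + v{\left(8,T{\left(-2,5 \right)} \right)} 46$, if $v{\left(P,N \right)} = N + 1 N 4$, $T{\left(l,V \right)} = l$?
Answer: $-388$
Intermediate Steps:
$v{\left(P,N \right)} = 5 N$ ($v{\left(P,N \right)} = N + N 4 = N + 4 N = 5 N$)
$72 + v{\left(8,T{\left(-2,5 \right)} \right)} 46 = 72 + 5 \left(-2\right) 46 = 72 - 460 = -388$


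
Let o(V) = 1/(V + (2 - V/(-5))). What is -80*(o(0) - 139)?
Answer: 11080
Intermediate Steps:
o(V) = 1/(2 + 6*V/5) (o(V) = 1/(V + (2 - V*(-1)/5)) = 1/(V + (2 - (-1)*V/5)) = 1/(V + (2 + V/5)) = 1/(2 + 6*V/5))
-80*(o(0) - 139) = -80*(5/(2*(5 + 3*0)) - 139) = -80*(5/(2*(5 + 0)) - 139) = -80*((5/2)/5 - 139) = -80*((5/2)*(⅕) - 139) = -80*(½ - 139) = -80*(-277/2) = 11080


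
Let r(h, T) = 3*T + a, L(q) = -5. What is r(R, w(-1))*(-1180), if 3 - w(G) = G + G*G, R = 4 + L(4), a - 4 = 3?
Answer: -18880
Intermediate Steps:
a = 7 (a = 4 + 3 = 7)
R = -1 (R = 4 - 5 = -1)
w(G) = 3 - G - G² (w(G) = 3 - (G + G*G) = 3 - (G + G²) = 3 + (-G - G²) = 3 - G - G²)
r(h, T) = 7 + 3*T (r(h, T) = 3*T + 7 = 7 + 3*T)
r(R, w(-1))*(-1180) = (7 + 3*(3 - 1*(-1) - 1*(-1)²))*(-1180) = (7 + 3*(3 + 1 - 1*1))*(-1180) = (7 + 3*(3 + 1 - 1))*(-1180) = (7 + 3*3)*(-1180) = (7 + 9)*(-1180) = 16*(-1180) = -18880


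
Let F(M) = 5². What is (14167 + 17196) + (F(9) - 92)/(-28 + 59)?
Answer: 972186/31 ≈ 31361.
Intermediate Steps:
F(M) = 25
(14167 + 17196) + (F(9) - 92)/(-28 + 59) = (14167 + 17196) + (25 - 92)/(-28 + 59) = 31363 - 67/31 = 972186/31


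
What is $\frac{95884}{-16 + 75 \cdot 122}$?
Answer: $\frac{47942}{4567} \approx 10.497$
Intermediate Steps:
$\frac{95884}{-16 + 75 \cdot 122} = \frac{95884}{-16 + 9150} = \frac{95884}{9134} = 95884 \cdot \frac{1}{9134} = \frac{47942}{4567}$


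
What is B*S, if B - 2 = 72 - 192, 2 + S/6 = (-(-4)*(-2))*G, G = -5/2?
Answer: -12744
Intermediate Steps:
G = -5/2 (G = -5*1/2 = -5/2 ≈ -2.5000)
S = 108 (S = -12 + 6*(-(-4)*(-2)*(-5/2)) = -12 + 6*(-2*4*(-5/2)) = -12 + 6*(-8*(-5/2)) = -12 + 6*20 = -12 + 120 = 108)
B = -118 (B = 2 + (72 - 192) = 2 - 120 = -118)
B*S = -118*108 = -12744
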